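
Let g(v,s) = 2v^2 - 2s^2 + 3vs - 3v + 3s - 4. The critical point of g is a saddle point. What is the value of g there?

-73/25

∂g/∂v = 4v + 3s - 3 = 0 and ∂g/∂s = 3v - 4s + 3 = 0, so (v, s) = (3/25, 21/25).
The Hessian has g_{vv} = 4, g_{ss} = -4, g_{vs} = 3, giving D = -25 < 0, so the point is a saddle point.
g(3/25, 21/25) = -73/25.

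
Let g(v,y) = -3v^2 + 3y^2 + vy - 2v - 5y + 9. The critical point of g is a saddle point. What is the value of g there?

260/37

∂g/∂v = -6v + y - 2 = 0 and ∂g/∂y = v + 6y - 5 = 0, so (v, y) = (-7/37, 32/37).
The Hessian has g_{vv} = -6, g_{yy} = 6, g_{vy} = 1, giving D = -37 < 0, so the point is a saddle point.
g(-7/37, 32/37) = 260/37.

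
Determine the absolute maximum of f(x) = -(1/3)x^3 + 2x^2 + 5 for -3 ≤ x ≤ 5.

32

Differentiating, f'(x) = -x^2 + 4x; which vanishes at x = 0 and x = 4.
Evaluating at the critical points and endpoints: f(-3) = 32, f(0) = 5, f(4) = 47/3, f(5) = 40/3.
Hence the absolute maximum is 32 at x = -3.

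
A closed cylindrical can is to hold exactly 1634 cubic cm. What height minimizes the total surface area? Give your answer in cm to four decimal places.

12.7660

With radius r and height h, πr²h = 1634 so h = 1634/(πr²), and S(r) = 2πr² + 2πrh = 2πr² + 2·1634/r.
S'(r) = 4πr − 2·1634/r² = 0 ⇒ r³ = 1634/(2π), so r ≈ 6.3830 and h = 2r ≈ 12.7660.
S''(r) = 4π + 4·1634/r³ > 0, so this is the minimum; S ≈ 767.9788.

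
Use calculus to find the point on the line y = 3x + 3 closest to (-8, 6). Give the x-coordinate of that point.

Minimize D(x)^2 = (x + 8)^2 + (3x - 3)^2.
d/dx[D^2] = 2(x + 8) + 2·3·(3x - 3) = 0 ⇒ x = 1/10.
Then y = 33/10 and the distance is √(729/10) ≈ 8.5381.

1/10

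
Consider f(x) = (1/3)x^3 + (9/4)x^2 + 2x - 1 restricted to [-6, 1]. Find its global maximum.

17/3

Differentiating, f'(x) = x^2 + (9/2)x + 2; which vanishes at x = -4 and x = -1/2.
Compare values at every candidate in [-6, 1]: f(-6) = -4, f(-4) = 17/3, f(-1/2) = -71/48, f(1) = 43/12.
Hence the absolute maximum is 17/3 at x = -4.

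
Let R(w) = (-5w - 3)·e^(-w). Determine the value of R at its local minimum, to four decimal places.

-3.3516

By the product rule, R'(w) = (5w - 2)·e^(-w). Since e^(-w) > 0, the only critical point is w = 2/5.
R''(2/5) has the same sign as 5 > 0, so this is a local minimum.
R(2/5) = (-5)·e^(-2/5) ≈ -3.3516.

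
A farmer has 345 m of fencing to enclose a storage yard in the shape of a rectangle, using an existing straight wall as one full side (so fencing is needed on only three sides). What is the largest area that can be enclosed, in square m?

119025/8

Let the sides perpendicular to the wall have length x and the parallel side y, so 2x + y = 345 and the area is A = xy = x(345 − 2x).
A'(x) = 345 − 4x = 0 gives x = 345/4, and A''(x) = −4 < 0 confirms a maximum.
Then y = 345 − 2·345/4 = 345/2 and A = 119025/8.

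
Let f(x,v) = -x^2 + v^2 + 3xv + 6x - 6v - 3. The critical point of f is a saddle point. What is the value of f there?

∂f/∂x = -2x + 3v + 6 = 0 and ∂f/∂v = 3x + 2v - 6 = 0, so (x, v) = (30/13, -6/13).
The Hessian has f_{xx} = -2, f_{vv} = 2, f_{xv} = 3, giving D = -13 < 0, so the point is a saddle point.
f(30/13, -6/13) = 69/13.

69/13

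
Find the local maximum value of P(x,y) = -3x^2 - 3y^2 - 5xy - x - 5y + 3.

∂P/∂x = -6x - 5y - 1 = 0 and ∂P/∂y = -5x - 6y - 5 = 0, so (x, y) = (19/11, -25/11).
The Hessian has P_{xx} = -6, P_{yy} = -6, P_{xy} = -5, giving D = 11 > 0 with P_{xx} < 0, so the point is a local maximum.
P(19/11, -25/11) = 86/11.

86/11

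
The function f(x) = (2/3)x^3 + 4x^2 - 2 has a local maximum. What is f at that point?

f'(x) = 2x^2 + 8x. Setting f'(x) = 0 gives x ∈ {-4, 0}.
Second-derivative test with f''(x) = 4x + 8: f''(-4) = -8 < 0 ⇒ local maximum; f''(0) = 8 > 0 ⇒ local minimum.
So the local maximum value is f(-4) = 58/3.

58/3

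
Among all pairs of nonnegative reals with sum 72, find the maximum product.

With x + y = 72, the product is P(x) = x(72 − x).
P'(x) = 72 − 2x = 0 gives x = 36; P'' = −2 < 0, so this is the maximum.
P = 36·36 = 1296.

1296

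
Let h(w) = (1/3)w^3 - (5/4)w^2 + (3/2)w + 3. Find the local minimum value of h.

57/16

Critical points: h'(w) = w^2 - (5/2)w + 3/2 vanishes at w = 1, 3/2.
Since h''(w) = 2w - 5/2, we get h''(1) = -1/2 < 0 ⇒ local maximum; h''(3/2) = 1/2 > 0 ⇒ local minimum.
The local minimum is h(3/2) = 57/16.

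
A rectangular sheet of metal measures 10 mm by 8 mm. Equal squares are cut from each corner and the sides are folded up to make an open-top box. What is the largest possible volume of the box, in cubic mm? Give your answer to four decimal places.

With cut size x, the volume is V(x) = x(10 − 2x)(8 − 2x) for 0 < x < 4.
V'(x) = 12x^2 − 72x + 80. Setting V'(x) = 0 gives x ≈ 1.4725 (the root in (0, 4)).
V''(x) = 24x − 72 is negative there, so this is the maximum; V ≈ 52.5138.

52.5138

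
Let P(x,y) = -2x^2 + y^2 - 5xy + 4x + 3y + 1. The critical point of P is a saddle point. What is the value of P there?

91/33

∂P/∂x = -4x - 5y + 4 = 0 and ∂P/∂y = -5x + 2y + 3 = 0, so (x, y) = (23/33, 8/33).
The Hessian has P_{xx} = -4, P_{yy} = 2, P_{xy} = -5, giving D = -33 < 0, so the point is a saddle point.
P(23/33, 8/33) = 91/33.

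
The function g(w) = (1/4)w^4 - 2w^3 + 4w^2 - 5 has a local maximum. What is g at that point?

g'(w) = w^3 - 6w^2 + 8w. Setting g'(w) = 0 gives w ∈ {0, 2, 4}.
Since g''(w) = 3w^2 - 12w + 8, we get g''(0) = 8 > 0 ⇒ local minimum; g''(2) = -4 < 0 ⇒ local maximum; g''(4) = 8 > 0 ⇒ local minimum.
Thus g has its local maximum at w = 2, with value -1.

-1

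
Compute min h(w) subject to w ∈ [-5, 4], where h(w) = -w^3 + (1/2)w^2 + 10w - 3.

-19

h'(w) = -3w^2 + w + 10, which vanishes at w = -5/3 and w = 2.
Evaluating at the critical points and endpoints: h(-5) = 169/2,  h(-5/3) = -737/54,  h(2) = 11,  h(4) = -19.
Hence the absolute minimum is -19 at w = 4.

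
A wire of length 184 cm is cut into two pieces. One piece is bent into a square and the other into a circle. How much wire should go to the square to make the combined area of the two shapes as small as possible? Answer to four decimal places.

Let x be the length used for the square. Square side x/4; circle radius (184−x)/(2π).
A(x) = (x/4)² + π·((184−x)/(2π))² = x²/16 + (184−x)²/(4π) for 0 ≤ x ≤ 184. A'(x) = x/8 − (184−x)/(2π) = 0 gives x = 4·184/(π+4) ≈ 103.0582.
A'' = 1/8 + 1/(2π) > 0, so this gives the minimum combined area; x ≈ 103.0582 cm to the square.

103.0582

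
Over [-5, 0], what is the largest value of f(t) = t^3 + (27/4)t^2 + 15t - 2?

Differentiating, f'(t) = 3t^2 + (27/2)t + 15; which vanishes at t = -5/2 and t = -2.
Compare values at every candidate in [-5, 0]: f(-5) = -133/4; f(-5/2) = -207/16; f(-2) = -13; f(0) = -2.
The maximum over the interval is -2, attained at t = 0.

-2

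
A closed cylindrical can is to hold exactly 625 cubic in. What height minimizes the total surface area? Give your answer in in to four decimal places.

With radius r and height h, πr²h = 625 so h = 625/(πr²), and S(r) = 2πr² + 2πrh = 2πr² + 2·625/r.
S'(r) = 4πr − 2·625/r² = 0 ⇒ r³ = 625/(2π), so r ≈ 4.6334 and h = 2r ≈ 9.2668.
S''(r) = 4π + 4·625/r³ > 0, so this is the minimum; S ≈ 404.6702.

9.2668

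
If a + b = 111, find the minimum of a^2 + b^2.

12321/2

With a + b = 111, a^2 + b^2 = a^2 + (111 − a)^2.
The derivative 2a − 2(111 − a) = 4a − 222 vanishes at a = 111/2; second derivative 4 > 0, a minimum.
The minimum is 2·(111/2)^2 = 12321/2.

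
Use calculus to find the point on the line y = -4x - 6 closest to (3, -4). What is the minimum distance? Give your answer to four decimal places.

Minimize D(x)^2 = (x - 3)^2 + (-4x - 2)^2.
d/dx[D^2] = 2(x - 3) + 2·(-4)·(-4x - 2) = 0 ⇒ x = -5/17.
Then y = -82/17 and the distance is √(196/17) ≈ 3.3955.

3.3955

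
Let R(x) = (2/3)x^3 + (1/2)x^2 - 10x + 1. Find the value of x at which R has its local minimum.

R'(x) = 2x^2 + x - 10 = 0 at x = -5/2, 2.
R''(x) = 4x + 1. R''(-5/2) = -9 < 0 ⇒ local maximum; R''(2) = 9 > 0 ⇒ local minimum.
So the local minimum value is R(2) = -35/3.

2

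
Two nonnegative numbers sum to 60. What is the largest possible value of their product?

900

With x + y = 60, the product is P(x) = x(60 − x).
P'(x) = 60 − 2x = 0 gives x = 30; P'' = −2 < 0, so this is the maximum.
P = 30·30 = 900.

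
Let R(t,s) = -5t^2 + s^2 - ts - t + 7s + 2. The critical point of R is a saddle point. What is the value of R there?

∂R/∂t = -10t - s - 1 = 0 and ∂R/∂s = -t + 2s + 7 = 0, so (t, s) = (5/21, -71/21).
The Hessian has R_{tt} = -10, R_{ss} = 2, R_{ts} = -1, giving D = -21 < 0, so the point is a saddle point.
R(5/21, -71/21) = -209/21.

-209/21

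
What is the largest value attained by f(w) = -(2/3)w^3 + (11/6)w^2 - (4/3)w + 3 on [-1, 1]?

41/6

The derivative is -2w^2 + (11/3)w - 4/3, whose only zero in [-1, 1] is w = 1/2.
Evaluating at the critical points and endpoints: f(-1) = 41/6,  f(1/2) = 65/24,  f(1) = 17/6.
Hence the absolute maximum is 41/6 at w = -1.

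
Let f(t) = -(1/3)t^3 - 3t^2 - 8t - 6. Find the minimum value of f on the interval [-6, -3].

-2/3

f'(t) = -t^2 - 6t - 8, whose only zero in [-6, -3] is t = -4.
Compare values at every candidate in [-6, -3]: f(-6) = 6; f(-4) = -2/3; f(-3) = 0.
Hence the absolute minimum is -2/3 at t = -4.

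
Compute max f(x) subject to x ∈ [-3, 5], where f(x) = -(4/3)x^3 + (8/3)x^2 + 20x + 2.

50

f'(x) = -4x^2 + (16/3)x + 20, which vanishes at x = -5/3 and x = 3.
Candidates: f(-3) = 2,  f(-5/3) = -1438/81,  f(3) = 50,  f(5) = 2.
The maximum over the interval is 50, attained at x = 3.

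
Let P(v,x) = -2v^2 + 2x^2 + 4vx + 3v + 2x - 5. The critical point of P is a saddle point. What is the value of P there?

∂P/∂v = -4v + 4x + 3 = 0 and ∂P/∂x = 4v + 4x + 2 = 0, so (v, x) = (1/8, -5/8).
The Hessian has P_{vv} = -4, P_{xx} = 4, P_{vx} = 4, giving D = -32 < 0, so the point is a saddle point.
P(1/8, -5/8) = -87/16.

-87/16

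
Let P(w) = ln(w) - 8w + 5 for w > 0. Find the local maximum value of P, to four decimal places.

P'(w) = 1/w − 8 = 0 gives w = 1/8.
P''(w) = -1/w², which is negative for w > 0, so this is a local maximum.
P(1/8) = 1·ln(1/8) - 1 + 5 ≈ 1.9206.

1.9206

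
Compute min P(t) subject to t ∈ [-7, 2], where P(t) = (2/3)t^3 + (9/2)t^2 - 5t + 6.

P'(t) = 2t^2 + 9t - 5, which vanishes at t = -5 and t = 1/2.
Compare values at every candidate in [-7, 2]: P(-7) = 197/6,  P(-5) = 361/6,  P(1/2) = 113/24,  P(2) = 58/3.
Hence the absolute minimum is 113/24 at t = 1/2.

113/24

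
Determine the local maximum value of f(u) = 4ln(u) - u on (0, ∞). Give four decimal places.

1.5452

f'(u) = 4/u − 1 = 0 gives u = 4.
f''(u) = -4/u², which is negative for u > 0, so this is a local maximum.
f(4) = 4·ln(4) - 4 ≈ 1.5452.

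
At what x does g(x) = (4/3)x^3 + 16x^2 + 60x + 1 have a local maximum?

Critical points: g'(x) = 4x^2 + 32x + 60 vanishes at x = -5, -3.
g''(x) = 8x + 32. g''(-5) = -8 < 0 ⇒ local maximum; g''(-3) = 8 > 0 ⇒ local minimum.
So the local maximum value is g(-5) = -197/3.

-5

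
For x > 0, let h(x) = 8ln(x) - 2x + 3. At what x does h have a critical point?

4

h'(x) = 8/x − 2 = 0 gives x = 4.
h''(x) = -8/x², which is negative for x > 0, so this is a local maximum.
h(4) = 8·ln(4) - 8 + 3 ≈ 6.0904.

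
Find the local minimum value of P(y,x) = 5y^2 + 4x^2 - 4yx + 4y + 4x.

∂P/∂y = 10y - 4x + 4 = 0 and ∂P/∂x = -4y + 8x + 4 = 0, so (y, x) = (-3/4, -7/8).
The Hessian has P_{yy} = 10, P_{xx} = 8, P_{yx} = -4, giving D = 64 > 0 with P_{yy} > 0, so the point is a local minimum.
P(-3/4, -7/8) = -13/4.

-13/4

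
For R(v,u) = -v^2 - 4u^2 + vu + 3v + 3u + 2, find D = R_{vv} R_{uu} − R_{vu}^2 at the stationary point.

15

∂R/∂v = -2v + u + 3 = 0 and ∂R/∂u = v - 8u + 3 = 0, so (v, u) = (9/5, 3/5).
The Hessian has R_{vv} = -2, R_{uu} = -8, R_{vu} = 1, giving D = 15 > 0 with R_{vv} < 0, so the point is a local maximum.
D = (-2)·(-8) − (1)^2 = 15.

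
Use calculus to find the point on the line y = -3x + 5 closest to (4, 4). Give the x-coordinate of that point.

7/10

Minimize D(x)^2 = (x - 4)^2 + (-3x + 1)^2.
d/dx[D^2] = 2(x - 4) + 2·(-3)·(-3x + 1) = 0 ⇒ x = 7/10.
Then y = 29/10 and the distance is √(121/10) ≈ 3.4785.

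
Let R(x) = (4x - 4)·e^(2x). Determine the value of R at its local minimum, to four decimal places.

Differentiating with the product rule gives R'(x) = (8x - 4)·e^(2x). Since e^(2x) > 0, the only critical point is x = 1/2.
R''(1/2) has the same sign as 8 > 0, so this is a local minimum.
R(1/2) = (-2)·e^(1) ≈ -5.4366.

-5.4366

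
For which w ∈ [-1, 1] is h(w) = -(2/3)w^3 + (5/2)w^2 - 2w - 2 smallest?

The derivative is -2w^2 + 5w - 2, whose only zero in [-1, 1] is w = 1/2.
Evaluating at the critical points and endpoints: h(-1) = 19/6; h(1/2) = -59/24; h(1) = -13/6.
Hence the absolute minimum is -59/24 at w = 1/2.

1/2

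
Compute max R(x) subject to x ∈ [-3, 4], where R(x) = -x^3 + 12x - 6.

The derivative is -3x^2 + 12, which vanishes at x = -2 and x = 2.
Evaluating at the critical points and endpoints: R(-3) = -15, R(-2) = -22, R(2) = 10, R(4) = -22.
So the maximum is R(2) = 10.

10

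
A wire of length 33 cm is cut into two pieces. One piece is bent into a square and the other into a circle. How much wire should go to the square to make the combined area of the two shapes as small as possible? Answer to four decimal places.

18.4833

Let x be the length used for the square. Square side x/4; circle radius (33−x)/(2π).
A(x) = (x/4)² + π·((33−x)/(2π))² = x²/16 + (33−x)²/(4π) for 0 ≤ x ≤ 33. A'(x) = x/8 − (33−x)/(2π) = 0 gives x = 4·33/(π+4) ≈ 18.4833.
A'' = 1/8 + 1/(2π) > 0, so this gives the minimum combined area; x ≈ 18.4833 cm to the square.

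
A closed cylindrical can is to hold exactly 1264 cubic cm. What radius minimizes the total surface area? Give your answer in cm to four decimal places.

5.8594

With radius r and height h, πr²h = 1264 so h = 1264/(πr²), and S(r) = 2πr² + 2πrh = 2πr² + 2·1264/r.
S'(r) = 4πr − 2·1264/r² = 0 ⇒ r³ = 1264/(2π), so r ≈ 5.8594 and h = 2r ≈ 11.7189.
S''(r) = 4π + 4·1264/r³ > 0, so this is the minimum; S ≈ 647.1614.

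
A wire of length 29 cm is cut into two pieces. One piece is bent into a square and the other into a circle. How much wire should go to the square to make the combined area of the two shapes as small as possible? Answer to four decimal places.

Let x be the length used for the square. Square side x/4; circle radius (29−x)/(2π).
A(x) = (x/4)² + π·((29−x)/(2π))² = x²/16 + (29−x)²/(4π) for 0 ≤ x ≤ 29. A'(x) = x/8 − (29−x)/(2π) = 0 gives x = 4·29/(π+4) ≈ 16.2429.
A'' = 1/8 + 1/(2π) > 0, so this gives the minimum combined area; x ≈ 16.2429 cm to the square.

16.2429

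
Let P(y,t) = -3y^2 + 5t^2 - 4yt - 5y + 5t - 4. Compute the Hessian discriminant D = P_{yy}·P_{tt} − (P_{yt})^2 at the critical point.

∂P/∂y = -6y - 4t - 5 = 0 and ∂P/∂t = -4y + 10t + 5 = 0, so (y, t) = (-15/38, -25/38).
The Hessian has P_{yy} = -6, P_{tt} = 10, P_{yt} = -4, giving D = -76 < 0, so the point is a saddle point.
D = (-6)·(10) − (-4)^2 = -76.

-76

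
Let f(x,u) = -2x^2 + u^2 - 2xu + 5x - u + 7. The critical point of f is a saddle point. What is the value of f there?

∂f/∂x = -4x - 2u + 5 = 0 and ∂f/∂u = -2x + 2u - 1 = 0, so (x, u) = (2/3, 7/6).
The Hessian has f_{xx} = -4, f_{uu} = 2, f_{xu} = -2, giving D = -12 < 0, so the point is a saddle point.
f(2/3, 7/6) = 97/12.

97/12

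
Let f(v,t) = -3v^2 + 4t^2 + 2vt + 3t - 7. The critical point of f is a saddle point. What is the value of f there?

∂f/∂v = -6v + 2t = 0 and ∂f/∂t = 2v + 8t + 3 = 0, so (v, t) = (-3/26, -9/26).
The Hessian has f_{vv} = -6, f_{tt} = 8, f_{vt} = 2, giving D = -52 < 0, so the point is a saddle point.
f(-3/26, -9/26) = -391/52.

-391/52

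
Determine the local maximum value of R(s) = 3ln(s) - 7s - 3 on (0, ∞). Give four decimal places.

R'(s) = 3/s − 7 = 0 gives s = 3/7.
R''(s) = -3/s², which is negative for s > 0, so this is a local maximum.
R(3/7) = 3·ln(3/7) - 3 - 3 ≈ -8.5419.

-8.5419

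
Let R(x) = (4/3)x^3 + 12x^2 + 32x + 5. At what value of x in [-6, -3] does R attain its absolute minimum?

-6

R'(x) = 4x^2 + 24x + 32, whose only zero in [-6, -3] is x = -4.
Candidates: R(-6) = -43,  R(-4) = -49/3,  R(-3) = -19.
So the minimum is R(-6) = -43.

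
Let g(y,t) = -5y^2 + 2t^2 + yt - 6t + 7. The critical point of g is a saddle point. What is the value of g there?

∂g/∂y = -10y + t = 0 and ∂g/∂t = y + 4t - 6 = 0, so (y, t) = (6/41, 60/41).
The Hessian has g_{yy} = -10, g_{tt} = 4, g_{yt} = 1, giving D = -41 < 0, so the point is a saddle point.
g(6/41, 60/41) = 107/41.

107/41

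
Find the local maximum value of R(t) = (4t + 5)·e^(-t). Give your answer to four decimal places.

R'(t) = 4·e^(-t) + (4t + 5)·(-1)·e^(-t) = (-4t - 1)·e^(-t). Since e^(-t) > 0, the only critical point is t = -1/4.
R''(-1/4) has the same sign as -4 < 0, so this is a local maximum.
R(-1/4) = (4)·e^(1/4) ≈ 5.1361.

5.1361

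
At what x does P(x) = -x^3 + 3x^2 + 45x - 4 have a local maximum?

5

P'(x) = -3x^2 + 6x + 45 = 0 at x = -3, 5.
Second-derivative test with P''(x) = -6x + 6: P''(-3) = 24 > 0 ⇒ local minimum; P''(5) = -24 < 0 ⇒ local maximum.
So the local maximum value is P(5) = 171.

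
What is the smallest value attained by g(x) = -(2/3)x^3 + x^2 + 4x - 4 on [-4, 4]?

-44/3

Differentiating, g'(x) = -2x^2 + 2x + 4; which vanishes at x = -1 and x = 2.
Evaluating at the critical points and endpoints: g(-4) = 116/3; g(-1) = -19/3; g(2) = 8/3; g(4) = -44/3.
So the minimum is g(4) = -44/3.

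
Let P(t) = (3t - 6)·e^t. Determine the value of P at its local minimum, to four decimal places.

P'(t) = 3·e^t + (3t - 6)·1·e^t = (3t - 3)·e^t. Since e^t > 0, the only critical point is t = 1.
P''(1) has the same sign as 3 > 0, so this is a local minimum.
P(1) = (-3)·e^(1) ≈ -8.1548.

-8.1548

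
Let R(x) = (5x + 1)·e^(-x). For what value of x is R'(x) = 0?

4/5

By the product rule, R'(x) = (-5x + 4)·e^(-x). Since e^(-x) > 0, the only critical point is x = 4/5.
R''(4/5) has the same sign as -5 < 0, so this is a local maximum.
R(4/5) = (5)·e^(-4/5) ≈ 2.2466.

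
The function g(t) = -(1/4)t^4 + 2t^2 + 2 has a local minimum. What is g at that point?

Critical points: g'(t) = -t^3 + 4t vanishes at t = -2, 0, 2.
Second-derivative test with g''(t) = -3t^2 + 4: g''(-2) = -8 < 0 ⇒ local maximum; g''(0) = 4 > 0 ⇒ local minimum; g''(2) = -8 < 0 ⇒ local maximum.
Thus g has its local minimum at t = 0, with value 2.

2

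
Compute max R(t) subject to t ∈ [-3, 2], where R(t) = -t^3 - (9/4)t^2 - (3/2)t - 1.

Differentiating, R'(t) = -3t^2 - (9/2)t - 3/2; which vanishes at t = -1 and t = -1/2.
Evaluating at the critical points and endpoints: R(-3) = 41/4, R(-1) = -3/4, R(-1/2) = -11/16, R(2) = -21.
So the maximum is R(-3) = 41/4.

41/4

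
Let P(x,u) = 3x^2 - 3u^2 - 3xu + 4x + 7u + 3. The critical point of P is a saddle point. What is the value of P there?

∂P/∂x = 6x - 3u + 4 = 0 and ∂P/∂u = -3x - 6u + 7 = 0, so (x, u) = (-1/15, 6/5).
The Hessian has P_{xx} = 6, P_{uu} = -6, P_{xu} = -3, giving D = -45 < 0, so the point is a saddle point.
P(-1/15, 6/5) = 106/15.

106/15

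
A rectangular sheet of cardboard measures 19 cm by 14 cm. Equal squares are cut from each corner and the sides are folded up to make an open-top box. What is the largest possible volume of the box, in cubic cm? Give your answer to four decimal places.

With cut size x, the volume is V(x) = x(19 − 2x)(14 − 2x) for 0 < x < 7.
V'(x) = 12x^2 − 132x + 266. Setting V'(x) = 0 gives x ≈ 2.6569 (the root in (0, 7)).
V''(x) = 24x − 132 is negative there, so this is the maximum; V ≈ 315.8551.

315.8551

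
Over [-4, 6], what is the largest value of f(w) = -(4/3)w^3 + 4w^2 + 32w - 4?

The derivative is -4w^2 + 8w + 32, which vanishes at w = -2 and w = 4.
Candidates: f(-4) = 52/3; f(-2) = -124/3; f(4) = 308/3; f(6) = 44.
The maximum over the interval is 308/3, attained at w = 4.

308/3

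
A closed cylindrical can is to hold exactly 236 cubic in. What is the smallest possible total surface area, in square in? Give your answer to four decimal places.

With radius r and height h, πr²h = 236 so h = 236/(πr²), and S(r) = 2πr² + 2πrh = 2πr² + 2·236/r.
S'(r) = 4πr − 2·236/r² = 0 ⇒ r³ = 236/(2π), so r ≈ 3.3490 and h = 2r ≈ 6.6979.
S''(r) = 4π + 4·236/r³ > 0, so this is the minimum; S ≈ 211.4085.

211.4085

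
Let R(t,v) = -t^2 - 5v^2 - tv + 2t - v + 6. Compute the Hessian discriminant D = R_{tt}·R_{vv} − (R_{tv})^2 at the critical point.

19

∂R/∂t = -2t - v + 2 = 0 and ∂R/∂v = -t - 10v - 1 = 0, so (t, v) = (21/19, -4/19).
The Hessian has R_{tt} = -2, R_{vv} = -10, R_{tv} = -1, giving D = 19 > 0 with R_{tt} < 0, so the point is a local maximum.
D = (-2)·(-10) − (-1)^2 = 19.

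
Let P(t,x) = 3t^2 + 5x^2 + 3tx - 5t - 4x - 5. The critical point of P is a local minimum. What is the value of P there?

-368/51

∂P/∂t = 6t + 3x - 5 = 0 and ∂P/∂x = 3t + 10x - 4 = 0, so (t, x) = (38/51, 3/17).
The Hessian has P_{tt} = 6, P_{xx} = 10, P_{tx} = 3, giving D = 51 > 0 with P_{tt} > 0, so the point is a local minimum.
P(38/51, 3/17) = -368/51.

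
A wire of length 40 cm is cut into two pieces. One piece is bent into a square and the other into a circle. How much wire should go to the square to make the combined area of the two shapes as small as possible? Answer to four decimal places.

Let x be the length used for the square. Square side x/4; circle radius (40−x)/(2π).
A(x) = (x/4)² + π·((40−x)/(2π))² = x²/16 + (40−x)²/(4π) for 0 ≤ x ≤ 40. A'(x) = x/8 − (40−x)/(2π) = 0 gives x = 4·40/(π+4) ≈ 22.4040.
A'' = 1/8 + 1/(2π) > 0, so this gives the minimum combined area; x ≈ 22.4040 cm to the square.

22.4040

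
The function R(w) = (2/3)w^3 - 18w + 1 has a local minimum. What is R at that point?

R'(w) = 2w^2 - 18 = 0 at w = -3, 3.
Since R''(w) = 4w, we get R''(-3) = -12 < 0 ⇒ local maximum; R''(3) = 12 > 0 ⇒ local minimum.
The local minimum is R(3) = -35.

-35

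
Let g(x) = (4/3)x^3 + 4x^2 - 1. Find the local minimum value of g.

g'(x) = 4x^2 + 8x. Setting g'(x) = 0 gives x ∈ {-2, 0}.
Since g''(x) = 8x + 8, we get g''(-2) = -8 < 0 ⇒ local maximum; g''(0) = 8 > 0 ⇒ local minimum.
The local minimum is g(0) = -1.

-1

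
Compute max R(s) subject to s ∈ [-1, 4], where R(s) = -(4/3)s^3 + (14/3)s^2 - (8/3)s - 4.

The derivative is -4s^2 + (28/3)s - 8/3, which vanishes at s = 1/3 and s = 2.
Evaluating at the critical points and endpoints: R(-1) = 14/3; R(1/3) = -358/81; R(2) = -4/3; R(4) = -76/3.
Hence the absolute maximum is 14/3 at s = -1.

14/3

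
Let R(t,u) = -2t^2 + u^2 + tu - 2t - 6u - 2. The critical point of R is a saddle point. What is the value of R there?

-98/9

∂R/∂t = -4t + u - 2 = 0 and ∂R/∂u = t + 2u - 6 = 0, so (t, u) = (2/9, 26/9).
The Hessian has R_{tt} = -4, R_{uu} = 2, R_{tu} = 1, giving D = -9 < 0, so the point is a saddle point.
R(2/9, 26/9) = -98/9.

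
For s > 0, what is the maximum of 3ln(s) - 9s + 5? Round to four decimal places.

-1.2958

P'(s) = 3/s − 9 = 0 gives s = 1/3.
P''(s) = -3/s², which is negative for s > 0, so this is a local maximum.
P(1/3) = 3·ln(1/3) - 3 + 5 ≈ -1.2958.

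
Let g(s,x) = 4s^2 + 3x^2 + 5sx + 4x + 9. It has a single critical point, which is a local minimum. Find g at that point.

∂g/∂s = 8s + 5x = 0 and ∂g/∂x = 5s + 6x + 4 = 0, so (s, x) = (20/23, -32/23).
The Hessian has g_{ss} = 8, g_{xx} = 6, g_{sx} = 5, giving D = 23 > 0 with g_{ss} > 0, so the point is a local minimum.
g(20/23, -32/23) = 143/23.

143/23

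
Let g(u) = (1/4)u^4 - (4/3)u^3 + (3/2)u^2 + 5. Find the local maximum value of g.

65/12

g'(u) = u^3 - 4u^2 + 3u = 0 at u = 0, 1, 3.
Since g''(u) = 3u^2 - 8u + 3, we get g''(0) = 3 > 0 ⇒ local minimum; g''(1) = -2 < 0 ⇒ local maximum; g''(3) = 6 > 0 ⇒ local minimum.
Thus g has its local maximum at u = 1, with value 65/12.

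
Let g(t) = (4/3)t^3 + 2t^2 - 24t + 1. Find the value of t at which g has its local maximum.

-3

g'(t) = 4t^2 + 4t - 24. Setting g'(t) = 0 gives t ∈ {-3, 2}.
g''(t) = 8t + 4. g''(-3) = -20 < 0 ⇒ local maximum; g''(2) = 20 > 0 ⇒ local minimum.
Thus g has its local maximum at t = -3, with value 55.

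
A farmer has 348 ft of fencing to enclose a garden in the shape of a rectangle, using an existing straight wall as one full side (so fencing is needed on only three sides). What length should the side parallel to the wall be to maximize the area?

Let the sides perpendicular to the wall have length x and the parallel side y, so 2x + y = 348 and the area is A = xy = x(348 − 2x).
A'(x) = 348 − 4x = 0 gives x = 87, and A''(x) = −4 < 0 confirms a maximum.
Then y = 348 − 2·87 = 174 and A = 15138.

174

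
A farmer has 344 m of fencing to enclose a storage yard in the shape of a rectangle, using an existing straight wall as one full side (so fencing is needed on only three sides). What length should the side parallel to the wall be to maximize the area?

172

Let the sides perpendicular to the wall have length x and the parallel side y, so 2x + y = 344 and the area is A = xy = x(344 − 2x).
A'(x) = 344 − 4x = 0 gives x = 86, and A''(x) = −4 < 0 confirms a maximum.
Then y = 344 − 2·86 = 172 and A = 14792.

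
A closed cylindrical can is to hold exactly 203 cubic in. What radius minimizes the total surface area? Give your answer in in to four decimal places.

3.1850

With radius r and height h, πr²h = 203 so h = 203/(πr²), and S(r) = 2πr² + 2πrh = 2πr² + 2·203/r.
S'(r) = 4πr − 2·203/r² = 0 ⇒ r³ = 203/(2π), so r ≈ 3.1850 and h = 2r ≈ 6.3699.
S''(r) = 4π + 4·203/r³ > 0, so this is the minimum; S ≈ 191.2106.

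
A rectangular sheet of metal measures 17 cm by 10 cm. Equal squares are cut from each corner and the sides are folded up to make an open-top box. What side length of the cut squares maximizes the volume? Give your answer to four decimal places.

With cut size x, the volume is V(x) = x(17 − 2x)(10 − 2x) for 0 < x < 5.
V'(x) = 12x^2 − 108x + 170. Setting V'(x) = 0 gives x ≈ 2.0336 (the root in (0, 5)).
V''(x) = 24x − 108 is negative there, so this is the maximum; V ≈ 156.0335.

2.0336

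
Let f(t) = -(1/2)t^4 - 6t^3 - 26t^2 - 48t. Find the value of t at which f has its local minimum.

-3

f'(t) = -2t^3 - 18t^2 - 52t - 48. Setting f'(t) = 0 gives t ∈ {-4, -3, -2}.
f''(t) = -6t^2 - 36t - 52. f''(-4) = -4 < 0 ⇒ local maximum; f''(-3) = 2 > 0 ⇒ local minimum; f''(-2) = -4 < 0 ⇒ local maximum.
Thus f has its local minimum at t = -3, with value 63/2.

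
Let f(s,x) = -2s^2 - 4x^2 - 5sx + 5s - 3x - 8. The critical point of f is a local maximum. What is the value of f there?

∂f/∂s = -4s - 5x + 5 = 0 and ∂f/∂x = -5s - 8x - 3 = 0, so (s, x) = (55/7, -37/7).
The Hessian has f_{ss} = -4, f_{xx} = -8, f_{sx} = -5, giving D = 7 > 0 with f_{ss} < 0, so the point is a local maximum.
f(55/7, -37/7) = 137/7.

137/7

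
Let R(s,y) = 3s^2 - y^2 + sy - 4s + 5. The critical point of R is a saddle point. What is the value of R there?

∂R/∂s = 6s + y - 4 = 0 and ∂R/∂y = s - 2y = 0, so (s, y) = (8/13, 4/13).
The Hessian has R_{ss} = 6, R_{yy} = -2, R_{sy} = 1, giving D = -13 < 0, so the point is a saddle point.
R(8/13, 4/13) = 49/13.

49/13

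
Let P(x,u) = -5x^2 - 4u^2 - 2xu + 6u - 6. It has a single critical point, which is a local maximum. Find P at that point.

∂P/∂x = -10x - 2u = 0 and ∂P/∂u = -2x - 8u + 6 = 0, so (x, u) = (-3/19, 15/19).
The Hessian has P_{xx} = -10, P_{uu} = -8, P_{xu} = -2, giving D = 76 > 0 with P_{xx} < 0, so the point is a local maximum.
P(-3/19, 15/19) = -69/19.

-69/19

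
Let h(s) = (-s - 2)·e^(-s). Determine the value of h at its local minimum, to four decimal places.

h'(s) = (-1)·e^(-s) + (-s - 2)·(-1)·e^(-s) = (s + 1)·e^(-s). Since e^(-s) > 0, the only critical point is s = -1.
h''(-1) has the same sign as 1 > 0, so this is a local minimum.
h(-1) = (-1)·e^(1) ≈ -2.7183.

-2.7183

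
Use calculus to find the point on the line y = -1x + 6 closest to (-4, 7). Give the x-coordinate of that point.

-5/2

Minimize D(x)^2 = (x + 4)^2 + (-x - 1)^2.
d/dx[D^2] = 2(x + 4) + 2·(-1)·(-x - 1) = 0 ⇒ x = -5/2.
Then y = 17/2 and the distance is √(9/2) ≈ 2.1213.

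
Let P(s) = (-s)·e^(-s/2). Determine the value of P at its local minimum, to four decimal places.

-0.7358

By the product rule, P'(s) = ((1/2)s - 1)·e^(-s/2). Since e^(-s/2) > 0, the only critical point is s = 2.
P''(2) has the same sign as 1/2 > 0, so this is a local minimum.
P(2) = (-2)·e^(-1) ≈ -0.7358.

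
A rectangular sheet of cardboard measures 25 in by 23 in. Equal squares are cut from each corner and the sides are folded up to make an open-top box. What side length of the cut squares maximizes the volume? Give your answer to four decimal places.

With cut size x, the volume is V(x) = x(25 − 2x)(23 − 2x) for 0 < x < 11.5.
V'(x) = 12x^2 − 192x + 575. Setting V'(x) = 0 gives x ≈ 3.9896 (the root in (0, 11.5)).
V''(x) = 24x − 192 is negative there, so this is the maximum; V ≈ 1020.0052.

3.9896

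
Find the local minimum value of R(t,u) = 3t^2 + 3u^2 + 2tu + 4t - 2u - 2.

∂R/∂t = 6t + 2u + 4 = 0 and ∂R/∂u = 2t + 6u - 2 = 0, so (t, u) = (-7/8, 5/8).
The Hessian has R_{tt} = 6, R_{uu} = 6, R_{tu} = 2, giving D = 32 > 0 with R_{tt} > 0, so the point is a local minimum.
R(-7/8, 5/8) = -35/8.

-35/8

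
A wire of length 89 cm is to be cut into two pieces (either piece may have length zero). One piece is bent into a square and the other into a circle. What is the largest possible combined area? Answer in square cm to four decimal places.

630.3332

Let x be the length used for the square. Square side x/4; circle radius (89−x)/(2π).
A(x) = (x/4)² + π·((89−x)/(2π))² = x²/16 + (89−x)²/(4π) for 0 ≤ x ≤ 89. A'(x) = x/8 − (89−x)/(2π) = 0 gives x = 4·89/(π+4) ≈ 49.8488.
A'' > 0, so the interior critical point is a minimum; the maximum is at an endpoint. A(0) = 630.3332 and A(89) = 495.0625, so the largest area is 630.3332.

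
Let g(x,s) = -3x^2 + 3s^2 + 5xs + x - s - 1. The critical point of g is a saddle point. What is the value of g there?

-56/61

∂g/∂x = -6x + 5s + 1 = 0 and ∂g/∂s = 5x + 6s - 1 = 0, so (x, s) = (11/61, 1/61).
The Hessian has g_{xx} = -6, g_{ss} = 6, g_{xs} = 5, giving D = -61 < 0, so the point is a saddle point.
g(11/61, 1/61) = -56/61.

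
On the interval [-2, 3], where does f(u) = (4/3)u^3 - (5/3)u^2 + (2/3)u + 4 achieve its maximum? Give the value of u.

f'(u) = 4u^2 - (10/3)u + 2/3, which vanishes at u = 1/3 and u = 1/2.
Evaluating at the critical points and endpoints: f(-2) = -44/3,  f(1/3) = 331/81,  f(1/2) = 49/12,  f(3) = 27.
Hence the absolute maximum is 27 at u = 3.

3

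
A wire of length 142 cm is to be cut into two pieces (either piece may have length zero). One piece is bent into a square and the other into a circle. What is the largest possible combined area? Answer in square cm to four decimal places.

Let x be the length used for the square. Square side x/4; circle radius (142−x)/(2π).
A(x) = (x/4)² + π·((142−x)/(2π))² = x²/16 + (142−x)²/(4π) for 0 ≤ x ≤ 142. A'(x) = x/8 − (142−x)/(2π) = 0 gives x = 4·142/(π+4) ≈ 79.5341.
A'' > 0, so the interior critical point is a minimum; the maximum is at an endpoint. A(0) = 1604.6001 and A(142) = 1260.2500, so the largest area is 1604.6001.

1604.6001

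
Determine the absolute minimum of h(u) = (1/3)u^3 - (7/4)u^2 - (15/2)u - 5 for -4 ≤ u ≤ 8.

The derivative is u^2 - (7/2)u - 15/2, which vanishes at u = -3/2 and u = 5.
Candidates: h(-4) = -73/3,  h(-3/2) = 19/16,  h(5) = -535/12,  h(8) = -19/3.
So the minimum is h(5) = -535/12.

-535/12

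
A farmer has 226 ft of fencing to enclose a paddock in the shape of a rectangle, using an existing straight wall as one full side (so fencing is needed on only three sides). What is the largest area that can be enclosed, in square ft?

Let the sides perpendicular to the wall have length x and the parallel side y, so 2x + y = 226 and the area is A = xy = x(226 − 2x).
A'(x) = 226 − 4x = 0 gives x = 113/2, and A''(x) = −4 < 0 confirms a maximum.
Then y = 226 − 2·113/2 = 113 and A = 12769/2.

12769/2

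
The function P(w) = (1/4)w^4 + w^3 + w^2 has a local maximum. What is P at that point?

1/4

Critical points: P'(w) = w^3 + 3w^2 + 2w vanishes at w = -2, -1, 0.
P''(w) = 3w^2 + 6w + 2. P''(-2) = 2 > 0 ⇒ local minimum; P''(-1) = -1 < 0 ⇒ local maximum; P''(0) = 2 > 0 ⇒ local minimum.
So the local maximum value is P(-1) = 1/4.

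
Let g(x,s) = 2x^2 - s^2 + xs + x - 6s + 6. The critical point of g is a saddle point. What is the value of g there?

131/9

∂g/∂x = 4x + s + 1 = 0 and ∂g/∂s = x - 2s - 6 = 0, so (x, s) = (4/9, -25/9).
The Hessian has g_{xx} = 4, g_{ss} = -2, g_{xs} = 1, giving D = -9 < 0, so the point is a saddle point.
g(4/9, -25/9) = 131/9.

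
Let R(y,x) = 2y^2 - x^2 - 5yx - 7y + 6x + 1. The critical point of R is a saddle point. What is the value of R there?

∂R/∂y = 4y - 5x - 7 = 0 and ∂R/∂x = -5y - 2x + 6 = 0, so (y, x) = (4/3, -1/3).
The Hessian has R_{yy} = 4, R_{xx} = -2, R_{yx} = -5, giving D = -33 < 0, so the point is a saddle point.
R(4/3, -1/3) = -14/3.

-14/3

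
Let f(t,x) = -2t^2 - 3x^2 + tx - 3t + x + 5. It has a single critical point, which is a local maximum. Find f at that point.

∂f/∂t = -4t + x - 3 = 0 and ∂f/∂x = t - 6x + 1 = 0, so (t, x) = (-17/23, 1/23).
The Hessian has f_{tt} = -4, f_{xx} = -6, f_{tx} = 1, giving D = 23 > 0 with f_{tt} < 0, so the point is a local maximum.
f(-17/23, 1/23) = 141/23.

141/23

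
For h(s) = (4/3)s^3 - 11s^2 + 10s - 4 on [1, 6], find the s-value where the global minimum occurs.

h'(s) = 4s^2 - 22s + 10, whose only zero in [1, 6] is s = 5.
Compare values at every candidate in [1, 6]: h(1) = -11/3, h(5) = -187/3, h(6) = -52.
So the minimum is h(5) = -187/3.

5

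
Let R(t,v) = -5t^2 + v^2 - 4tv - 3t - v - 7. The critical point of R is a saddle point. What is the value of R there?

-59/9

∂R/∂t = -10t - 4v - 3 = 0 and ∂R/∂v = -4t + 2v - 1 = 0, so (t, v) = (-5/18, -1/18).
The Hessian has R_{tt} = -10, R_{vv} = 2, R_{tv} = -4, giving D = -36 < 0, so the point is a saddle point.
R(-5/18, -1/18) = -59/9.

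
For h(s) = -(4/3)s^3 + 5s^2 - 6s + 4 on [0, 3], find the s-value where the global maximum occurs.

0

The derivative is -4s^2 + 10s - 6, which vanishes at s = 1 and s = 3/2.
Candidates: h(0) = 4,  h(1) = 5/3,  h(3/2) = 7/4,  h(3) = -5.
Hence the absolute maximum is 4 at s = 0.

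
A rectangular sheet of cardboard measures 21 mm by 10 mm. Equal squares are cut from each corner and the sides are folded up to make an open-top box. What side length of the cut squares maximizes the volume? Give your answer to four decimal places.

With cut size x, the volume is V(x) = x(21 − 2x)(10 − 2x) for 0 < x < 5.
V'(x) = 12x^2 − 124x + 210. Setting V'(x) = 0 gives x ≈ 2.1344 (the root in (0, 5)).
V''(x) = 24x − 124 is negative there, so this is the maximum; V ≈ 204.6673.

2.1344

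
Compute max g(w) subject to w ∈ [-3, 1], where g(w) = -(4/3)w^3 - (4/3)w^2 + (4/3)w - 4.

16

Differentiating, g'(w) = -4w^2 - (8/3)w + 4/3; which vanishes at w = -1 and w = 1/3.
Evaluating at the critical points and endpoints: g(-3) = 16,  g(-1) = -16/3,  g(1/3) = -304/81,  g(1) = -16/3.
Hence the absolute maximum is 16 at w = -3.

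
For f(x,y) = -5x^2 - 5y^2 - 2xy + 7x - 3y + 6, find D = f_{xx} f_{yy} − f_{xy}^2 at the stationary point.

∂f/∂x = -10x - 2y + 7 = 0 and ∂f/∂y = -2x - 10y - 3 = 0, so (x, y) = (19/24, -11/24).
The Hessian has f_{xx} = -10, f_{yy} = -10, f_{xy} = -2, giving D = 96 > 0 with f_{xx} < 0, so the point is a local maximum.
D = (-10)·(-10) − (-2)^2 = 96.

96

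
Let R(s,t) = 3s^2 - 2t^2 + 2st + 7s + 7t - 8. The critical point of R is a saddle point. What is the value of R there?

-39/4

∂R/∂s = 6s + 2t + 7 = 0 and ∂R/∂t = 2s - 4t + 7 = 0, so (s, t) = (-3/2, 1).
The Hessian has R_{ss} = 6, R_{tt} = -4, R_{st} = 2, giving D = -28 < 0, so the point is a saddle point.
R(-3/2, 1) = -39/4.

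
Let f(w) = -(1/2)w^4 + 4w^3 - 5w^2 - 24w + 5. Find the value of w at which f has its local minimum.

f'(w) = -2w^3 + 12w^2 - 10w - 24 = 0 at w = -1, 3, 4.
f''(w) = -6w^2 + 24w - 10. f''(-1) = -40 < 0 ⇒ local maximum; f''(3) = 8 > 0 ⇒ local minimum; f''(4) = -10 < 0 ⇒ local maximum.
So the local minimum value is f(3) = -89/2.

3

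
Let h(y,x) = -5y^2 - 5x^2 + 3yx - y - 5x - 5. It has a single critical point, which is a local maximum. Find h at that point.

-310/91

∂h/∂y = -10y + 3x - 1 = 0 and ∂h/∂x = 3y - 10x - 5 = 0, so (y, x) = (-25/91, -53/91).
The Hessian has h_{yy} = -10, h_{xx} = -10, h_{yx} = 3, giving D = 91 > 0 with h_{yy} < 0, so the point is a local maximum.
h(-25/91, -53/91) = -310/91.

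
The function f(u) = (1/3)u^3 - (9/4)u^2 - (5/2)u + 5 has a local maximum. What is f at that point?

271/48

Critical points: f'(u) = u^2 - (9/2)u - 5/2 vanishes at u = -1/2, 5.
Since f''(u) = 2u - 9/2, we get f''(-1/2) = -11/2 < 0 ⇒ local maximum; f''(5) = 11/2 > 0 ⇒ local minimum.
Thus f has its local maximum at u = -1/2, with value 271/48.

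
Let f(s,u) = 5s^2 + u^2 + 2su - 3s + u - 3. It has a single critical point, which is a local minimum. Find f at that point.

-17/4

∂f/∂s = 10s + 2u - 3 = 0 and ∂f/∂u = 2s + 2u + 1 = 0, so (s, u) = (1/2, -1).
The Hessian has f_{ss} = 10, f_{uu} = 2, f_{su} = 2, giving D = 16 > 0 with f_{ss} > 0, so the point is a local minimum.
f(1/2, -1) = -17/4.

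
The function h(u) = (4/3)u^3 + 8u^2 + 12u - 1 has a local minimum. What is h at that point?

h'(u) = 4u^2 + 16u + 12. Setting h'(u) = 0 gives u ∈ {-3, -1}.
Second-derivative test with h''(u) = 8u + 16: h''(-3) = -8 < 0 ⇒ local maximum; h''(-1) = 8 > 0 ⇒ local minimum.
Thus h has its local minimum at u = -1, with value -19/3.

-19/3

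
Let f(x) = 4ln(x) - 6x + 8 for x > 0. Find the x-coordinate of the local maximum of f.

f'(x) = 4/x − 6 = 0 gives x = 2/3.
f''(x) = -4/x², which is negative for x > 0, so this is a local maximum.
f(2/3) = 4·ln(2/3) - 4 + 8 ≈ 2.3781.

2/3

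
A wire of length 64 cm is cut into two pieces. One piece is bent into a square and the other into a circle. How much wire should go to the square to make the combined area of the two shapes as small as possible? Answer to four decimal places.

35.8463

Let x be the length used for the square. Square side x/4; circle radius (64−x)/(2π).
A(x) = (x/4)² + π·((64−x)/(2π))² = x²/16 + (64−x)²/(4π) for 0 ≤ x ≤ 64. A'(x) = x/8 − (64−x)/(2π) = 0 gives x = 4·64/(π+4) ≈ 35.8463.
A'' = 1/8 + 1/(2π) > 0, so this gives the minimum combined area; x ≈ 35.8463 cm to the square.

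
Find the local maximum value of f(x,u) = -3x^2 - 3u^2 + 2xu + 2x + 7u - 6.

-5/32

∂f/∂x = -6x + 2u + 2 = 0 and ∂f/∂u = 2x - 6u + 7 = 0, so (x, u) = (13/16, 23/16).
The Hessian has f_{xx} = -6, f_{uu} = -6, f_{xu} = 2, giving D = 32 > 0 with f_{xx} < 0, so the point is a local maximum.
f(13/16, 23/16) = -5/32.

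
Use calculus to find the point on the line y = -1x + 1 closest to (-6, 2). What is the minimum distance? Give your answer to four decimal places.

3.5355

Minimize D(x)^2 = (x + 6)^2 + (-x - 1)^2.
d/dx[D^2] = 2(x + 6) + 2·(-1)·(-x - 1) = 0 ⇒ x = -7/2.
Then y = 9/2 and the distance is √(25/2) ≈ 3.5355.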